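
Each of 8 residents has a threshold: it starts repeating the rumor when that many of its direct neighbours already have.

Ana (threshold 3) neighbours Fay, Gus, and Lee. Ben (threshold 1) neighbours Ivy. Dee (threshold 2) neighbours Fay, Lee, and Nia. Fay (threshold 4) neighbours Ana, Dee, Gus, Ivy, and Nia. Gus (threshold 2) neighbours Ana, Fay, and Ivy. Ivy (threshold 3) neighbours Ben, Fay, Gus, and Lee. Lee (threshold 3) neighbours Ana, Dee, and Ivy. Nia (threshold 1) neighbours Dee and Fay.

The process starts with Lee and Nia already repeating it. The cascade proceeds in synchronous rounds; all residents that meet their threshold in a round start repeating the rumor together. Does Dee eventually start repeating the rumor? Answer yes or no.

yes

Round 1 — Lee, Nia start repeating the rumor (initial).
Round 2 — checking thresholds:
  Ana: 1 of 3 neighbours < 3, not yet.
  Dee: 2 of 3 neighbours ≥ 2, starts repeating the rumor.
  Fay: 1 of 5 neighbours < 4, not yet.
  Ivy: 1 of 4 neighbours < 3, not yet.
Round 3 — no new spreads; cascade stops.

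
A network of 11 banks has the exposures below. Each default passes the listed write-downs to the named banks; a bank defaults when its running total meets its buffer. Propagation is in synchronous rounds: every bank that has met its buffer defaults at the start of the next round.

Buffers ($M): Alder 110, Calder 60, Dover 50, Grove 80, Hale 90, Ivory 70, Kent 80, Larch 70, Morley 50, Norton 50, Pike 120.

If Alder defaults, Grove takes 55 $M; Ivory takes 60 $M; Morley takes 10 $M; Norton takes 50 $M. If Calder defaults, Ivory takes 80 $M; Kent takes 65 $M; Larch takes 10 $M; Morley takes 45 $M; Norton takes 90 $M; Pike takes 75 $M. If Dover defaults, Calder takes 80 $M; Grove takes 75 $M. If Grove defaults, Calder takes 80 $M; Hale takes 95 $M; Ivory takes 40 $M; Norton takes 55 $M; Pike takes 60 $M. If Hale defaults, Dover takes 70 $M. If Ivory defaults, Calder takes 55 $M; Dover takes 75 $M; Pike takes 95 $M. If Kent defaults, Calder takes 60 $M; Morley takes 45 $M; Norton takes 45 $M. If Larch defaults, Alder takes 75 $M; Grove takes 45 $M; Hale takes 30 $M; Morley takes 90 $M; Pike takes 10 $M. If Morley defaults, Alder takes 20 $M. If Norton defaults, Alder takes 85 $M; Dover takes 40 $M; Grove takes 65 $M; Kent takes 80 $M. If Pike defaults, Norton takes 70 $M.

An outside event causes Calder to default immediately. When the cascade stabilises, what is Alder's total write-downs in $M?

105

Round 1 — Calder defaults (initial).
  Ivory: +80 → 80 ≥ 70
  Kent: +65 → 65 < 80
  Larch: +10 → 10 < 70
  Morley: +45 → 45 < 50
  Norton: +90 → 90 ≥ 50
  Pike: +75 → 75 < 120
Round 2 — Ivory, Norton default.
  Alder: +85 → 85 < 110
  Dover: +75+40 → 115 ≥ 50
  Grove: +65 → 65 < 80
  Kent: +80 → 145 ≥ 80
  Pike: +95 → 170 ≥ 120
Round 3 — Dover, Kent, Pike default.
  Grove: +75 → 140 ≥ 80
  Morley: +45 → 90 ≥ 50
Round 4 — Grove, Morley default.
  Alder: +20 → 105 < 110
  Hale: +95 → 95 ≥ 90
Round 5 — Hale defaults.
No further defaults.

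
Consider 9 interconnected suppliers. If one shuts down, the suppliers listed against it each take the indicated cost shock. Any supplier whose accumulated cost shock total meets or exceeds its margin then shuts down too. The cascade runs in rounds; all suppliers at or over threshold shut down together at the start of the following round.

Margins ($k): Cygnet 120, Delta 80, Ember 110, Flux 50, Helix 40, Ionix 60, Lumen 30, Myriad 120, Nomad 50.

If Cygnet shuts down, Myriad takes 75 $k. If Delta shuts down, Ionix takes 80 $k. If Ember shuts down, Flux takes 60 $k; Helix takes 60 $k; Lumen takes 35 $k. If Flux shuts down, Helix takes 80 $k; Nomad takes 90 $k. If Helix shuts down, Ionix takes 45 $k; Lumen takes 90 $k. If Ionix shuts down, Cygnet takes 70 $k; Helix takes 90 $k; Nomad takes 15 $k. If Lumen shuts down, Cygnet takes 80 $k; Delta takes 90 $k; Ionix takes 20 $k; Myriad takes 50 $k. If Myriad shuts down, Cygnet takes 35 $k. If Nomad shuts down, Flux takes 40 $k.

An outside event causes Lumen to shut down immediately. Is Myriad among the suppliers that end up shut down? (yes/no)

Round 1 — Lumen shuts down (initial).
  Cygnet: +80 → 80 < 120
  Delta: +90 → 90 ≥ 80
  Ionix: +20 → 20 < 60
  Myriad: +50 → 50 < 120
Round 2 — Delta shuts down.
  Ionix: +80 → 100 ≥ 60
Round 3 — Ionix shuts down.
  Cygnet: +70 → 150 ≥ 120
  Helix: +90 → 90 ≥ 40
  Nomad: +15 → 15 < 50
Round 4 — Cygnet, Helix shut down.
  Myriad: +75 → 125 ≥ 120
Round 5 — Myriad shuts down.
No further shutdowns.

yes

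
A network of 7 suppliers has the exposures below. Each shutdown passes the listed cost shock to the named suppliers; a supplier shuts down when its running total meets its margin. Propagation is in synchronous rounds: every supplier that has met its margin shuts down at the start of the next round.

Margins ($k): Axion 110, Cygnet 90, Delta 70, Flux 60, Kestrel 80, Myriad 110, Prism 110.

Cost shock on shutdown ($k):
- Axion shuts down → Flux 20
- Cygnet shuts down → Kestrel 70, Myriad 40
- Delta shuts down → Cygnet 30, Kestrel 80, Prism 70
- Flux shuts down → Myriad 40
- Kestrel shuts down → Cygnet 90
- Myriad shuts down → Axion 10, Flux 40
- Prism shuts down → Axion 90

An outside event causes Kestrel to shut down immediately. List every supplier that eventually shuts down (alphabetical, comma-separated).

Round 1 — Kestrel shuts down (initial).
  Cygnet: +90 → 90 ≥ 90
Round 2 — Cygnet shuts down.
  Myriad: +40 → 40 < 110
No further shutdowns.

Cygnet, Kestrel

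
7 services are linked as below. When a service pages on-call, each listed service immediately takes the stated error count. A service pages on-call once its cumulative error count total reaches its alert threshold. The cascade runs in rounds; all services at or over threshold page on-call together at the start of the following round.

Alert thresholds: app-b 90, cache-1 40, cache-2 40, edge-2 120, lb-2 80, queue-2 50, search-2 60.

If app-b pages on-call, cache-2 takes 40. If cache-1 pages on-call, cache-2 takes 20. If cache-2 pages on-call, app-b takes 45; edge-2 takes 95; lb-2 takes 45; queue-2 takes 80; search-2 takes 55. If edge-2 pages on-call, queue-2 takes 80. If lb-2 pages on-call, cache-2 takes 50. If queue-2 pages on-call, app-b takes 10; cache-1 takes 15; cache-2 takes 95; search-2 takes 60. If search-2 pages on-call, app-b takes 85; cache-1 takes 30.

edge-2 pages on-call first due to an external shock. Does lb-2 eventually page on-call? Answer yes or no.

Round 1 — edge-2 pages on-call (initial).
  queue-2: +80 → 80 ≥ 50
Round 2 — queue-2 pages on-call.
  app-b: +10 → 10 < 90
  cache-1: +15 → 15 < 40
  cache-2: +95 → 95 ≥ 40
  search-2: +60 → 60 ≥ 60
Round 3 — cache-2, search-2 page on-call.
  app-b: +45+85 → 140 ≥ 90
  cache-1: +30 → 45 ≥ 40
  lb-2: +45 → 45 < 80
Round 4 — app-b, cache-1 page on-call.
No further pages.

no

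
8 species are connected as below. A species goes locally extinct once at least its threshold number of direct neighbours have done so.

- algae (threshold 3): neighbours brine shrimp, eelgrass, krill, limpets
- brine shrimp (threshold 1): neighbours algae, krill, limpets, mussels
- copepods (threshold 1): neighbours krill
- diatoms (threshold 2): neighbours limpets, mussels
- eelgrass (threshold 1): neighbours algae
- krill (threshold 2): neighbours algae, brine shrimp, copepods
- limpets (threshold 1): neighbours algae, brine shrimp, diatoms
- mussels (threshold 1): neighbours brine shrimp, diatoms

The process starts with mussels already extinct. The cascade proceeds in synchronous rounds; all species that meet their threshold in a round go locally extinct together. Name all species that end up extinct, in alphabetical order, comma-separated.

brine shrimp, diatoms, limpets, mussels

Round 1 — mussels goes locally extinct (initial).
Round 2 — checking thresholds:
  brine shrimp: 1 of 4 neighbours ≥ 1, goes locally extinct.
  diatoms: 1 of 2 neighbours < 2, below threshold.
Round 3 — checking thresholds:
  algae: 1 of 4 neighbours < 3, below threshold.
  diatoms: 1 of 2 neighbours < 2, below threshold.
  krill: 1 of 3 neighbours < 2, below threshold.
  limpets: 1 of 3 neighbours ≥ 1, goes locally extinct.
Round 4 — checking thresholds:
  algae: 2 of 4 neighbours < 3, below threshold.
  diatoms: 2 of 2 neighbours ≥ 2, goes locally extinct.
  krill: 1 of 3 neighbours < 2, below threshold.
Round 5 — no new extinctions; cascade stops.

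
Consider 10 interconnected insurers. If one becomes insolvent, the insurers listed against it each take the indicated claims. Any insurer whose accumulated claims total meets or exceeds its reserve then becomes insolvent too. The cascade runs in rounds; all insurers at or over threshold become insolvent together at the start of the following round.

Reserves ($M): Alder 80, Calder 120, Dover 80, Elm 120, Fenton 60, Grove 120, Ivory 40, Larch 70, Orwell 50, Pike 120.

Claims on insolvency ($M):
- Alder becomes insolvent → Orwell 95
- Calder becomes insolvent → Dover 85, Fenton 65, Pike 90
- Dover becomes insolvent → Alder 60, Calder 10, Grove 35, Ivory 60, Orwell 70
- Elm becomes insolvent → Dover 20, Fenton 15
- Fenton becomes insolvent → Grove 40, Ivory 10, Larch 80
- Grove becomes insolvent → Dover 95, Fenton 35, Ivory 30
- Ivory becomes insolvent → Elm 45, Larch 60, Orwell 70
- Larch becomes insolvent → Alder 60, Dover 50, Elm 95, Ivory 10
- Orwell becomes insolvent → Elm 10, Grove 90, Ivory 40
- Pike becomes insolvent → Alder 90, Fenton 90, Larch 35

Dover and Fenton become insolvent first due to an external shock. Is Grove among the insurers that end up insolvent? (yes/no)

yes

Round 1 — Dover, Fenton become insolvent (initial).
  Alder: +60 → 60 < 80
  Calder: +10 → 10 < 120
  Grove: +35+40 → 75 < 120
  Ivory: +60+10 → 70 ≥ 40
  Larch: +80 → 80 ≥ 70
  Orwell: +70 → 70 ≥ 50
Round 2 — Ivory, Larch, Orwell become insolvent.
  Alder: +60 → 120 ≥ 80
  Elm: +45+95+10 → 150 ≥ 120
  Grove: +90 → 165 ≥ 120
Round 3 — Alder, Elm, Grove become insolvent.
No further insolvencies.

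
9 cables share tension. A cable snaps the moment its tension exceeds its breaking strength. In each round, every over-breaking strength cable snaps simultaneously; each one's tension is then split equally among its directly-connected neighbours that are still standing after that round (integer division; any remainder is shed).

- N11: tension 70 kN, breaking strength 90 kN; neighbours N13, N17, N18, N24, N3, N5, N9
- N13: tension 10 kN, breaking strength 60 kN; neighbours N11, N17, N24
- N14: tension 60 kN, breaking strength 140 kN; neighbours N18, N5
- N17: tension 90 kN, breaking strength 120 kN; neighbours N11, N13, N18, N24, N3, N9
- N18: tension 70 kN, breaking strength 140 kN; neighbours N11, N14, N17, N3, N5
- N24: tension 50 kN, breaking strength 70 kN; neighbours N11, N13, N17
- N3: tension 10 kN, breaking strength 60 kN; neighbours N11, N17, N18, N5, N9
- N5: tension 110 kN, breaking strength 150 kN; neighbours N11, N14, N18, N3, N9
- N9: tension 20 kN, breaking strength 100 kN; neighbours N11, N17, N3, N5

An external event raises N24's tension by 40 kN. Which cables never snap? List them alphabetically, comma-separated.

Round 1 — N24 at 90 > 70. N24 snaps.
  N24 sheds 90 kN to N11, N13, N17: 30 each.
    N11: 70+30 = 100 > 90
    N13: 10+30 = 40 ≤ 60
    N17: 90+30 = 120 ≤ 120
Round 2 — N11 snaps.
  N11 sheds 100 kN to N13, N17, N18, N3, N5, N9: 16 each (4 lost).
    N13: 40+16 = 56 ≤ 60
    N17: 120+16 = 136 > 120
    N18: 70+16 = 86 ≤ 140
    N3: 10+16 = 26 ≤ 60
    N5: 110+16 = 126 ≤ 150
    N9: 20+16 = 36 ≤ 100
Round 3 — N17 snaps.
  N17 sheds 136 kN to N13, N18, N3, N9: 34 each.
    N13: 56+34 = 90 > 60
    N18: 86+34 = 120 ≤ 140
    N3: 26+34 = 60 ≤ 60
    N9: 36+34 = 70 ≤ 100
Round 4 — N13 snaps.
  N13 sheds 90 kN: no online neighbours, lost.
No further breaks.

N14, N18, N3, N5, N9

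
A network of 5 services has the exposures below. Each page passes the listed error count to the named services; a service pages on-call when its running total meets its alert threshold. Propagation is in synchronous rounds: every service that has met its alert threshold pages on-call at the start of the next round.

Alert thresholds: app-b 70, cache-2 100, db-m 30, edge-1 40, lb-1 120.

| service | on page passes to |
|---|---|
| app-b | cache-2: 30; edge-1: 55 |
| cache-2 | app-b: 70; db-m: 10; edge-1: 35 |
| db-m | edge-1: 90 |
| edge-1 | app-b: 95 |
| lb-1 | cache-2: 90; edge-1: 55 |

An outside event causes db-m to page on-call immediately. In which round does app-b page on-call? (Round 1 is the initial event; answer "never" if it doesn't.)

Round 1 — db-m pages on-call (initial).
  edge-1: +90 → 90 ≥ 40
Round 2 — edge-1 pages on-call.
  app-b: +95 → 95 ≥ 70
Round 3 — app-b pages on-call.
  cache-2: +30 → 30 < 100
No further pages.

3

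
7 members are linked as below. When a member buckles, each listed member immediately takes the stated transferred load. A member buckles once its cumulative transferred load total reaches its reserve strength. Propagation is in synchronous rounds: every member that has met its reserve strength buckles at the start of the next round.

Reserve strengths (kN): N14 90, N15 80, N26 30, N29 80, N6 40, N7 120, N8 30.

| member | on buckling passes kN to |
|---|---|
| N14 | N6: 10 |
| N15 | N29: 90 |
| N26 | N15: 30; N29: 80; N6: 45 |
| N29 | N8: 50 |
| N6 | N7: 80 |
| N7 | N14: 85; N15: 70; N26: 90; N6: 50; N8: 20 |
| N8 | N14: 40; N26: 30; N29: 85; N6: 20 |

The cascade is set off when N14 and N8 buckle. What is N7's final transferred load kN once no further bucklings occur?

Round 1 — N14, N8 buckle (initial).
  N26: +30 → 30 ≥ 30
  N29: +85 → 85 ≥ 80
  N6: +10+20 → 30 < 40
Round 2 — N26, N29 buckle.
  N15: +30 → 30 < 80
  N6: +45 → 75 ≥ 40
Round 3 — N6 buckles.
  N7: +80 → 80 < 120
No further bucklings.

80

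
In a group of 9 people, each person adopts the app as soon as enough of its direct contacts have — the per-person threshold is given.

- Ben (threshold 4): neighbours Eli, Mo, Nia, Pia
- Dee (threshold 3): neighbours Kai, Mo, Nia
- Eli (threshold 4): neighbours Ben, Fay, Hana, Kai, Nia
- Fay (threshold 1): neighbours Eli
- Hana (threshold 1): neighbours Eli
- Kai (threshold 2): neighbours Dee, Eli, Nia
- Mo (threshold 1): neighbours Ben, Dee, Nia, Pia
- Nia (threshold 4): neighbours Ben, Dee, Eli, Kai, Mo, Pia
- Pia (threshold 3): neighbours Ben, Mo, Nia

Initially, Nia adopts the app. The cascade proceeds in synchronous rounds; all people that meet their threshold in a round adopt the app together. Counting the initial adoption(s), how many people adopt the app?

2

Round 1 — Nia adopts the app (initial).
Round 2 — checking thresholds:
  Ben: 1 of 4 neighbours < 4, holds.
  Dee: 1 of 3 neighbours < 3, holds.
  Eli: 1 of 5 neighbours < 4, holds.
  Kai: 1 of 3 neighbours < 2, holds.
  Mo: 1 of 4 neighbours ≥ 1, adopts the app.
  Pia: 1 of 3 neighbours < 3, holds.
Round 3 — no new adoptions; cascade stops.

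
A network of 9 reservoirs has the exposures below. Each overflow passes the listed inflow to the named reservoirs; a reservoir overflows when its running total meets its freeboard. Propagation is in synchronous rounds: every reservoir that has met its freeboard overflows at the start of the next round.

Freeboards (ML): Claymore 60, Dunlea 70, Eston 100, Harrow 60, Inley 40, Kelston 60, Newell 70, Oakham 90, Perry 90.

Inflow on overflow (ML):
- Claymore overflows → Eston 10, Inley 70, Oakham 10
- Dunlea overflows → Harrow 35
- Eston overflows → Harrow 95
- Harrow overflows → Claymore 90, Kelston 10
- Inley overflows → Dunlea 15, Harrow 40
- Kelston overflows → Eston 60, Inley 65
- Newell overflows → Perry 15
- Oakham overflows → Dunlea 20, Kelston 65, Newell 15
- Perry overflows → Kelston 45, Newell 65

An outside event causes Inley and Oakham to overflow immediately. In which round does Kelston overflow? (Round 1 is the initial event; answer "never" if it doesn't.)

Round 1 — Inley, Oakham overflow (initial).
  Dunlea: +15+20 → 35 < 70
  Harrow: +40 → 40 < 60
  Kelston: +65 → 65 ≥ 60
  Newell: +15 → 15 < 70
Round 2 — Kelston overflows.
  Eston: +60 → 60 < 100
No further overflows.

2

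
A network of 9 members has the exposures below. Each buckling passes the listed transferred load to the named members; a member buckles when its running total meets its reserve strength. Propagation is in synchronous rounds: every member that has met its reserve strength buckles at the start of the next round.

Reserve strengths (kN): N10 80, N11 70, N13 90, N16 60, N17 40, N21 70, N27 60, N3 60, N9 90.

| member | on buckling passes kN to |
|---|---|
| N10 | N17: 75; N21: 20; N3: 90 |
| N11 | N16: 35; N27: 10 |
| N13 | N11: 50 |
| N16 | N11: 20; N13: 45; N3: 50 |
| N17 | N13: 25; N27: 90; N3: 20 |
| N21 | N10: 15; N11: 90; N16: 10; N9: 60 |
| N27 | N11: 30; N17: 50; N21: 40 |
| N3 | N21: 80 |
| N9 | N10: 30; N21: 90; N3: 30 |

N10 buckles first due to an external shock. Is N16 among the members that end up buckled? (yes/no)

no

Round 1 — N10 buckles (initial).
  N17: +75 → 75 ≥ 40
  N21: +20 → 20 < 70
  N3: +90 → 90 ≥ 60
Round 2 — N17, N3 buckle.
  N13: +25 → 25 < 90
  N21: +80 → 100 ≥ 70
  N27: +90 → 90 ≥ 60
Round 3 — N21, N27 buckle.
  N11: +90+30 → 120 ≥ 70
  N16: +10 → 10 < 60
  N9: +60 → 60 < 90
Round 4 — N11 buckles.
  N16: +35 → 45 < 60
No further bucklings.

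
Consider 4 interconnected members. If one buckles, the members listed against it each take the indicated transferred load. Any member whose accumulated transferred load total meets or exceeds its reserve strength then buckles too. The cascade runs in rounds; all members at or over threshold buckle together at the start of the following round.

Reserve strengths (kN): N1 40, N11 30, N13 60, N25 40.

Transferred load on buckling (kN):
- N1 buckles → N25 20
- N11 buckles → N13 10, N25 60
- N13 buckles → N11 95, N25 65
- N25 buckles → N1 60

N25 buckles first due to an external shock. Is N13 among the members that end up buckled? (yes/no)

Round 1 — N25 buckles (initial).
  N1: +60 → 60 ≥ 40
Round 2 — N1 buckles.
No further bucklings.

no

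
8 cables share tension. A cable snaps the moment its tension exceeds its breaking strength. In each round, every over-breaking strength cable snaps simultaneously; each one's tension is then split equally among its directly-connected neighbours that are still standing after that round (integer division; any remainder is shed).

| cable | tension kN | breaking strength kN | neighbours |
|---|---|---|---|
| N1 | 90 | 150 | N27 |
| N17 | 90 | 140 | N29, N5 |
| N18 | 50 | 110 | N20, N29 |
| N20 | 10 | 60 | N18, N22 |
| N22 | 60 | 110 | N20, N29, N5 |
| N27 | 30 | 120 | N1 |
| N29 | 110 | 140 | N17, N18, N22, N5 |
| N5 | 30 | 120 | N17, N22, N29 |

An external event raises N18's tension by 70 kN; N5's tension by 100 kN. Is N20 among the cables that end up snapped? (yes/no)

yes

Round 1 — N18 at 120 > 110; N5 at 130 > 120. N18, N5 snap.
  N18 sheds 120 kN to N20, N29: 60 each.
    N20: 10+60 = 70 > 60
    N29: 110+60 = 170 > 140
  N5 sheds 130 kN to N17, N22, N29: 43 each (1 lost).
    N17: 90+43 = 133 ≤ 140
    N22: 60+43 = 103 ≤ 110
    N29: 170+43 = 213 > 140
Round 2 — N20, N29 snap.
  N20 sheds 70 kN to N22: 70 each.
    N22: 103+70 = 173 > 110
  N29 sheds 213 kN to N17, N22: 106 each (1 lost).
    N17: 133+106 = 239 > 140
    N22: 173+106 = 279 > 110
Round 3 — N17, N22 snap.
  N17 sheds 239 kN: no online neighbours, lost.
  N22 sheds 279 kN: no online neighbours, lost.
No further breaks.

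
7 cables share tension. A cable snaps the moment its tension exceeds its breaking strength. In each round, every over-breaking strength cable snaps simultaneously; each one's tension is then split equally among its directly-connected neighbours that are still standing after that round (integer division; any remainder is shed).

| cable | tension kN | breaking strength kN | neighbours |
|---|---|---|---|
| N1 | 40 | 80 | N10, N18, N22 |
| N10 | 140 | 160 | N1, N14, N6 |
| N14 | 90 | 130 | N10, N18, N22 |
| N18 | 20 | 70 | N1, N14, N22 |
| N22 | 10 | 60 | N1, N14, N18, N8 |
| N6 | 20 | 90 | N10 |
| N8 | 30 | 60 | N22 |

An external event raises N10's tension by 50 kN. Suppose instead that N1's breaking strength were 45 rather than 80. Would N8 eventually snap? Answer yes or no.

With N1's breaking strength at 45:
Round 1 — N10 at 190 > 160. N10 snaps.
  N10 sheds 190 kN to N1, N14, N6: 63 each (1 lost).
    N1: 40+63 = 103 > 45
    N14: 90+63 = 153 > 130
    N6: 20+63 = 83 ≤ 90
Round 2 — N1, N14 snap.
  N1 sheds 103 kN to N18, N22: 51 each (1 lost).
    N18: 20+51 = 71 > 70
    N22: 10+51 = 61 > 60
  N14 sheds 153 kN to N18, N22: 76 each (1 lost).
    N18: 71+76 = 147 > 70
    N22: 61+76 = 137 > 60
Round 3 — N18, N22 snap.
  N18 sheds 147 kN: no online neighbours, lost.
  N22 sheds 137 kN to N8: 137 each.
    N8: 30+137 = 167 > 60
Round 4 — N8 snaps.
  N8 sheds 167 kN: no online neighbours, lost.
No further breaks.

yes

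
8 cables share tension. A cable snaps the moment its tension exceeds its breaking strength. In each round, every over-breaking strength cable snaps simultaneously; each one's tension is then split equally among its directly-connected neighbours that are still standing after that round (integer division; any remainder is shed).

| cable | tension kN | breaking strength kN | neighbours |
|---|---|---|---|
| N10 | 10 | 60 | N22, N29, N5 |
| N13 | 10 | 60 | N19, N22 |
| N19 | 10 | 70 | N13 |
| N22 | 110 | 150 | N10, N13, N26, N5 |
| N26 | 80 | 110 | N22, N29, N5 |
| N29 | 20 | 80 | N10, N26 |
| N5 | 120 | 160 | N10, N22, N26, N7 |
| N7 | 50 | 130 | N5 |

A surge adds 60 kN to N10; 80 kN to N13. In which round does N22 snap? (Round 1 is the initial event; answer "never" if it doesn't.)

Round 1 — N10 at 70 > 60; N13 at 90 > 60. N10, N13 snap.
  N10 sheds 70 kN to N22, N29, N5: 23 each (1 lost).
    N22: 110+23 = 133 ≤ 150
    N29: 20+23 = 43 ≤ 80
    N5: 120+23 = 143 ≤ 160
  N13 sheds 90 kN to N19, N22: 45 each.
    N19: 10+45 = 55 ≤ 70
    N22: 133+45 = 178 > 150
Round 2 — N22 snaps.
  N22 sheds 178 kN to N26, N5: 89 each.
    N26: 80+89 = 169 > 110
    N5: 143+89 = 232 > 160
Round 3 — N26, N5 snap.
  N26 sheds 169 kN to N29: 169 each.
    N29: 43+169 = 212 > 80
  N5 sheds 232 kN to N7: 232 each.
    N7: 50+232 = 282 > 130
Round 4 — N29, N7 snap.
  N29 sheds 212 kN: no online neighbours, lost.
  N7 sheds 282 kN: no online neighbours, lost.
No further breaks.

2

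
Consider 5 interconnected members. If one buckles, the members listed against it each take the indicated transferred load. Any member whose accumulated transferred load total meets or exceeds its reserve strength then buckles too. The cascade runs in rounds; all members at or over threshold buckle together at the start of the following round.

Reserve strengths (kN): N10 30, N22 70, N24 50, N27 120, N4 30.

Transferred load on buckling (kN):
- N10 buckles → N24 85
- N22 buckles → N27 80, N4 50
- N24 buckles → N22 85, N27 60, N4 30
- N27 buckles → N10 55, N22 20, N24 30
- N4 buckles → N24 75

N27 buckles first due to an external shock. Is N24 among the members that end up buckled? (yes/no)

Round 1 — N27 buckles (initial).
  N10: +55 → 55 ≥ 30
  N22: +20 → 20 < 70
  N24: +30 → 30 < 50
Round 2 — N10 buckles.
  N24: +85 → 115 ≥ 50
Round 3 — N24 buckles.
  N22: +85 → 105 ≥ 70
  N4: +30 → 30 ≥ 30
Round 4 — N22, N4 buckle.
No further bucklings.

yes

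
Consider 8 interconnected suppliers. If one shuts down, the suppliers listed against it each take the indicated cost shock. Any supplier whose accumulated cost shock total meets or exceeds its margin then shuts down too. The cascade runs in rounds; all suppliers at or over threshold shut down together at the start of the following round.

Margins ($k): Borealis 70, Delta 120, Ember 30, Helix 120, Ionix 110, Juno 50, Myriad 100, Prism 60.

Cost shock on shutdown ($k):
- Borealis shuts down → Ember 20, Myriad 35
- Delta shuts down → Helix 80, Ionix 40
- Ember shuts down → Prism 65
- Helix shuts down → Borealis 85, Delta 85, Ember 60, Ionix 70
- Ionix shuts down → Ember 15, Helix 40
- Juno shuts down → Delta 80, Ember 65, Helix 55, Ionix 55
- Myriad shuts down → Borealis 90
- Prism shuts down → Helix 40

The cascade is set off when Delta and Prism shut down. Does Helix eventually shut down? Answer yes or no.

yes

Round 1 — Delta, Prism shut down (initial).
  Helix: +80+40 → 120 ≥ 120
  Ionix: +40 → 40 < 110
Round 2 — Helix shuts down.
  Borealis: +85 → 85 ≥ 70
  Ember: +60 → 60 ≥ 30
  Ionix: +70 → 110 ≥ 110
Round 3 — Borealis, Ember, Ionix shut down.
  Myriad: +35 → 35 < 100
No further shutdowns.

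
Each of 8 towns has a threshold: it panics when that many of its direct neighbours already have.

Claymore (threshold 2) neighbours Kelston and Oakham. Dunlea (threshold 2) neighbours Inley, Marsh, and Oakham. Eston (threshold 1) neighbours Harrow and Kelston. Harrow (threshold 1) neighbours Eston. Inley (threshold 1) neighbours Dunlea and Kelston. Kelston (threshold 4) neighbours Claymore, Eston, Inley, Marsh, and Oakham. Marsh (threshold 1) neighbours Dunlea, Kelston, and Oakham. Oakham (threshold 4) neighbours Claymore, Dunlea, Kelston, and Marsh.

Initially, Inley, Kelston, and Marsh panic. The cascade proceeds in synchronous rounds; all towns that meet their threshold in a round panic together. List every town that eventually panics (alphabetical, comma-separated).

Dunlea, Eston, Harrow, Inley, Kelston, Marsh

Round 1 — Inley, Kelston, Marsh panic (initial).
Round 2 — checking thresholds:
  Claymore: 1 of 2 neighbours < 2, below threshold.
  Dunlea: 2 of 3 neighbours ≥ 2, panics.
  Eston: 1 of 2 neighbours ≥ 1, panics.
  Oakham: 2 of 4 neighbours < 4, below threshold.
Round 3 — checking thresholds:
  Claymore: 1 of 2 neighbours < 2, below threshold.
  Harrow: 1 of 1 neighbours ≥ 1, panics.
  Oakham: 3 of 4 neighbours < 4, below threshold.
Round 4 — no new panics; cascade stops.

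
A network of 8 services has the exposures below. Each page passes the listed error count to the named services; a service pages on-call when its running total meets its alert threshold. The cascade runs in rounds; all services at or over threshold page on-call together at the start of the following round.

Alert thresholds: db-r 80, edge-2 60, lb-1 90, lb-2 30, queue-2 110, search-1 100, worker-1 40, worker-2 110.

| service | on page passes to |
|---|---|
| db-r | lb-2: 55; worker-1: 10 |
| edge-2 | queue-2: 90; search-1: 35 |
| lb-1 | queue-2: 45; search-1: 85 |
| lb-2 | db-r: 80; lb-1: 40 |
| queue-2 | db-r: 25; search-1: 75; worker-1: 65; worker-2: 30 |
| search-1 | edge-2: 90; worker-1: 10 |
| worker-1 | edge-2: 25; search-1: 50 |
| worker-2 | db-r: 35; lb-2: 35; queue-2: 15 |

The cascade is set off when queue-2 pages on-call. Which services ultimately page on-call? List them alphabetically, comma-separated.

edge-2, queue-2, search-1, worker-1

Round 1 — queue-2 pages on-call (initial).
  db-r: +25 → 25 < 80
  search-1: +75 → 75 < 100
  worker-1: +65 → 65 ≥ 40
  worker-2: +30 → 30 < 110
Round 2 — worker-1 pages on-call.
  edge-2: +25 → 25 < 60
  search-1: +50 → 125 ≥ 100
Round 3 — search-1 pages on-call.
  edge-2: +90 → 115 ≥ 60
Round 4 — edge-2 pages on-call.
No further pages.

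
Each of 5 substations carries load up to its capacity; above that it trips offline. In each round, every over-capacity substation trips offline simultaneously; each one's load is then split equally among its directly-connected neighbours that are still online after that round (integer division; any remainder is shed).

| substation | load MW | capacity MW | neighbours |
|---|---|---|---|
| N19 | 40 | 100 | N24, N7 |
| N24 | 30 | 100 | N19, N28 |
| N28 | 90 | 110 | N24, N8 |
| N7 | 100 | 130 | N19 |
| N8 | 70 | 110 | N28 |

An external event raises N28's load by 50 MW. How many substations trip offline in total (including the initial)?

2

Round 1 — N28 at 140 > 110. N28 trips offline.
  N28 sheds 140 MW to N24, N8: 70 each.
    N24: 30+70 = 100 ≤ 100
    N8: 70+70 = 140 > 110
Round 2 — N8 trips offline.
  N8 sheds 140 MW: no online neighbours, lost.
No further trips.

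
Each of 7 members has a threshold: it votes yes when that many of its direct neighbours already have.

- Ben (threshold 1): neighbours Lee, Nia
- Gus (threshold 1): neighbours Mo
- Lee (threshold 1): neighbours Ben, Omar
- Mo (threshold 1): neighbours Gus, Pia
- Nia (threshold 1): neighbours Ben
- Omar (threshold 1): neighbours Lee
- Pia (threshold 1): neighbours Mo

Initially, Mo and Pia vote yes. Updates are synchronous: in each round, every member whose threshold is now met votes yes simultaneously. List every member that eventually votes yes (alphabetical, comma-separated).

Round 1 — Mo, Pia vote yes (initial).
Round 2 — checking thresholds:
  Gus: 1 of 1 neighbours ≥ 1, votes yes.
Round 3 — no new yes votes; cascade stops.

Gus, Mo, Pia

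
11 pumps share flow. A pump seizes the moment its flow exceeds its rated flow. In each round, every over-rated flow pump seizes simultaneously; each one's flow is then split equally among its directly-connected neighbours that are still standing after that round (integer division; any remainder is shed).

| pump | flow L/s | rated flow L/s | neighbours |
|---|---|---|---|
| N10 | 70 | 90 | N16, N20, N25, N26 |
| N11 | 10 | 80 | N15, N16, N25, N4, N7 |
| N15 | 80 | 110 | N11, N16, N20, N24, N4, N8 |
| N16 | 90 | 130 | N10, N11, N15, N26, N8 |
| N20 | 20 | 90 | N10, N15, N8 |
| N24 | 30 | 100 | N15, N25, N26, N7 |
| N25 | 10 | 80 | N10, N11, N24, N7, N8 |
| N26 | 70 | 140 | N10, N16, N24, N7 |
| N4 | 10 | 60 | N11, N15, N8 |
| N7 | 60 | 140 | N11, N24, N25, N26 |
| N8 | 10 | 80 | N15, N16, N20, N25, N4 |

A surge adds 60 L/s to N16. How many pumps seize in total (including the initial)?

2

Round 1 — N16 at 150 > 130. N16 seizes.
  N16 sheds 150 L/s to N10, N11, N15, N26, N8: 30 each.
    N10: 70+30 = 100 > 90
    N11: 10+30 = 40 ≤ 80
    N15: 80+30 = 110 ≤ 110
    N26: 70+30 = 100 ≤ 140
    N8: 10+30 = 40 ≤ 80
Round 2 — N10 seizes.
  N10 sheds 100 L/s to N20, N25, N26: 33 each (1 lost).
    N20: 20+33 = 53 ≤ 90
    N25: 10+33 = 43 ≤ 80
    N26: 100+33 = 133 ≤ 140
No further seizures.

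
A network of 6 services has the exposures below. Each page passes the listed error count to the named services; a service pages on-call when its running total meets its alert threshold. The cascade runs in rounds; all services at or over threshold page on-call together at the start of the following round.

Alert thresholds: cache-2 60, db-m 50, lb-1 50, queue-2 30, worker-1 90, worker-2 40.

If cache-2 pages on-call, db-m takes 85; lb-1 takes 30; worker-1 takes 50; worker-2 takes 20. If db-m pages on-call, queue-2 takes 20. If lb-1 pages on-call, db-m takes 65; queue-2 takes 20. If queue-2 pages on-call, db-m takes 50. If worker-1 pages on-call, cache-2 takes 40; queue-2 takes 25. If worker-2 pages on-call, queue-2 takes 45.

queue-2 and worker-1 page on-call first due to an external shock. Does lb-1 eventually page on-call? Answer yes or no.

no

Round 1 — queue-2, worker-1 page on-call (initial).
  cache-2: +40 → 40 < 60
  db-m: +50 → 50 ≥ 50
Round 2 — db-m pages on-call.
No further pages.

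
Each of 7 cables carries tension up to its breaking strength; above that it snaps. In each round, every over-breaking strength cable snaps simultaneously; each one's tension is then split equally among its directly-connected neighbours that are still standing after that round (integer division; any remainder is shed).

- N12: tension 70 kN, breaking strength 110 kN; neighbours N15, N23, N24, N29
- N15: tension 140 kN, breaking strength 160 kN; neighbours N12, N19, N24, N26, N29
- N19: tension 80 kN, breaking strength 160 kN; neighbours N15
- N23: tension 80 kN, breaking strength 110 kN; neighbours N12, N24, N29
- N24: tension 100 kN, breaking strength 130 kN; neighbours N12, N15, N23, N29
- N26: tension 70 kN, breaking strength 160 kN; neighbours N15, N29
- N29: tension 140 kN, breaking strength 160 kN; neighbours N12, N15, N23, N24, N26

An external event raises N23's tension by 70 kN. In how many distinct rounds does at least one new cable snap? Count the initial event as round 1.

Round 1 — N23 at 150 > 110. N23 snaps.
  N23 sheds 150 kN to N12, N24, N29: 50 each.
    N12: 70+50 = 120 > 110
    N24: 100+50 = 150 > 130
    N29: 140+50 = 190 > 160
Round 2 — N12, N24, N29 snap.
  N12 sheds 120 kN to N15: 120 each.
    N15: 140+120 = 260 > 160
  N24 sheds 150 kN to N15: 150 each.
    N15: 260+150 = 410 > 160
  N29 sheds 190 kN to N15, N26: 95 each.
    N15: 410+95 = 505 > 160
    N26: 70+95 = 165 > 160
Round 3 — N15, N26 snap.
  N15 sheds 505 kN to N19: 505 each.
    N19: 80+505 = 585 > 160
  N26 sheds 165 kN: no online neighbours, lost.
Round 4 — N19 snaps.
  N19 sheds 585 kN: no online neighbours, lost.
No further breaks.

4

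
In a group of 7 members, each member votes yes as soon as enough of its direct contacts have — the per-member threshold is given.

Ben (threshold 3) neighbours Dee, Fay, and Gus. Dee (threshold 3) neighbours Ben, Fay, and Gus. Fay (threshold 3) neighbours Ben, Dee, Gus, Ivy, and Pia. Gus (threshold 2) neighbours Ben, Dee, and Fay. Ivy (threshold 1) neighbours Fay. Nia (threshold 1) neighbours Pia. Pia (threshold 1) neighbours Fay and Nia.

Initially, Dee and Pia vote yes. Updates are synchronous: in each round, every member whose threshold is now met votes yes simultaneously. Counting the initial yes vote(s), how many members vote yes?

3

Round 1 — Dee, Pia vote yes (initial).
Round 2 — checking thresholds:
  Ben: 1 of 3 neighbours < 3, holds.
  Fay: 2 of 5 neighbours < 3, holds.
  Gus: 1 of 3 neighbours < 2, holds.
  Nia: 1 of 1 neighbours ≥ 1, votes yes.
Round 3 — no new yes votes; cascade stops.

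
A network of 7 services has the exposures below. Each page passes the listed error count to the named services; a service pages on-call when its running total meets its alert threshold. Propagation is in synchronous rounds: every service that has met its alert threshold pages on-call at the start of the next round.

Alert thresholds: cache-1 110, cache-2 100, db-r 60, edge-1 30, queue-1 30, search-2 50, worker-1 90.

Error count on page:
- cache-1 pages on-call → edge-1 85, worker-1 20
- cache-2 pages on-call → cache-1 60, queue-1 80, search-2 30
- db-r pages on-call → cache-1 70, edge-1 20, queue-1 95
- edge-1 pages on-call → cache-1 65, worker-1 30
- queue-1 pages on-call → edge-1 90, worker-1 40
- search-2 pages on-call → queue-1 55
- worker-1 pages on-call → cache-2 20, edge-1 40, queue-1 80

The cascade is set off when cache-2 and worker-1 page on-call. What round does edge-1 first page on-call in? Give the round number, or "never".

Round 1 — cache-2, worker-1 page on-call (initial).
  cache-1: +60 → 60 < 110
  edge-1: +40 → 40 ≥ 30
  queue-1: +80+80 → 160 ≥ 30
  search-2: +30 → 30 < 50
Round 2 — edge-1, queue-1 page on-call.
  cache-1: +65 → 125 ≥ 110
Round 3 — cache-1 pages on-call.
No further pages.

2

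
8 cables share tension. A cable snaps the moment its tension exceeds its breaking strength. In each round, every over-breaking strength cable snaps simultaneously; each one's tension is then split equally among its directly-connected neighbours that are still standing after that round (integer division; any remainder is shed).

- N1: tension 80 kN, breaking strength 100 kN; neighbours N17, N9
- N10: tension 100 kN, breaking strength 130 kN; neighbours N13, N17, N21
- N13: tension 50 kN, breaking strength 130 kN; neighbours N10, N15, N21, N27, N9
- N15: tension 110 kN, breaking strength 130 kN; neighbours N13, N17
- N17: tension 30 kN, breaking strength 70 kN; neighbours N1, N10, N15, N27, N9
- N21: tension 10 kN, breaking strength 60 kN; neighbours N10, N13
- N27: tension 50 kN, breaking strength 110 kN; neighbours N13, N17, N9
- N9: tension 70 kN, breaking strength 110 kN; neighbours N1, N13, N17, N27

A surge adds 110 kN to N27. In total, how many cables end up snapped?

Round 1 — N27 at 160 > 110. N27 snaps.
  N27 sheds 160 kN to N13, N17, N9: 53 each (1 lost).
    N13: 50+53 = 103 ≤ 130
    N17: 30+53 = 83 > 70
    N9: 70+53 = 123 > 110
Round 2 — N17, N9 snap.
  N17 sheds 83 kN to N1, N10, N15: 27 each (2 lost).
    N1: 80+27 = 107 > 100
    N10: 100+27 = 127 ≤ 130
    N15: 110+27 = 137 > 130
  N9 sheds 123 kN to N1, N13: 61 each (1 lost).
    N1: 107+61 = 168 > 100
    N13: 103+61 = 164 > 130
Round 3 — N1, N13, N15 snap.
  N1 sheds 168 kN: no online neighbours, lost.
  N13 sheds 164 kN to N10, N21: 82 each.
    N10: 127+82 = 209 > 130
    N21: 10+82 = 92 > 60
  N15 sheds 137 kN: no online neighbours, lost.
Round 4 — N10, N21 snap.
  N10 sheds 209 kN: no online neighbours, lost.
  N21 sheds 92 kN: no online neighbours, lost.
No further breaks.

8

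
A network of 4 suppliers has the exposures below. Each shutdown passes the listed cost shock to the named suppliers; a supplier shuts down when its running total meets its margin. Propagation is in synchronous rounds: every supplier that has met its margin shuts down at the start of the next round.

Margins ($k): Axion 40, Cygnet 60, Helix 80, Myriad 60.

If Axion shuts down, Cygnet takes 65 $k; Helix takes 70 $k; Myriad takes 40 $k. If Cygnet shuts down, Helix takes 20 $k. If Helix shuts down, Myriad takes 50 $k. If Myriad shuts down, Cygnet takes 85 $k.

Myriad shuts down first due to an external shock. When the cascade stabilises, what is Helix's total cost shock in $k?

Round 1 — Myriad shuts down (initial).
  Cygnet: +85 → 85 ≥ 60
Round 2 — Cygnet shuts down.
  Helix: +20 → 20 < 80
No further shutdowns.

20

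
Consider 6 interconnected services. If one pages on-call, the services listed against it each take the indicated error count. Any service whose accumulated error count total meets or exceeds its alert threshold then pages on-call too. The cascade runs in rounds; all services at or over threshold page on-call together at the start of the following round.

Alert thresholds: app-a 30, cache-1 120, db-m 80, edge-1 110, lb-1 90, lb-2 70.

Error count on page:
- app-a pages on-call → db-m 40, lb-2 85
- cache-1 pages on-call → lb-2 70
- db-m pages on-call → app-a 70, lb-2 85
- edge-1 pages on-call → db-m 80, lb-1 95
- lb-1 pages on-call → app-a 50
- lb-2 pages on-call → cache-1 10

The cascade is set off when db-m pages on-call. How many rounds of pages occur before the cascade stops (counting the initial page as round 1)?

Round 1 — db-m pages on-call (initial).
  app-a: +70 → 70 ≥ 30
  lb-2: +85 → 85 ≥ 70
Round 2 — app-a, lb-2 page on-call.
  cache-1: +10 → 10 < 120
No further pages.

2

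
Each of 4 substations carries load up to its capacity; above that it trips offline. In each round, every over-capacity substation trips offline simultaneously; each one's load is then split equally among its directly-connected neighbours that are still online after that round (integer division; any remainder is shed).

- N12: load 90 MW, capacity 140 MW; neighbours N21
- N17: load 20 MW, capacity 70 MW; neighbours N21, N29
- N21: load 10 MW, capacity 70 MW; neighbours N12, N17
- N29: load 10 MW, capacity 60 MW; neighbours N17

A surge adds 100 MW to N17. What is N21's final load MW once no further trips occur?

70

Round 1 — N17 at 120 > 70. N17 trips offline.
  N17 sheds 120 MW to N21, N29: 60 each.
    N21: 10+60 = 70 ≤ 70
    N29: 10+60 = 70 > 60
Round 2 — N29 trips offline.
  N29 sheds 70 MW: no online neighbours, lost.
No further trips.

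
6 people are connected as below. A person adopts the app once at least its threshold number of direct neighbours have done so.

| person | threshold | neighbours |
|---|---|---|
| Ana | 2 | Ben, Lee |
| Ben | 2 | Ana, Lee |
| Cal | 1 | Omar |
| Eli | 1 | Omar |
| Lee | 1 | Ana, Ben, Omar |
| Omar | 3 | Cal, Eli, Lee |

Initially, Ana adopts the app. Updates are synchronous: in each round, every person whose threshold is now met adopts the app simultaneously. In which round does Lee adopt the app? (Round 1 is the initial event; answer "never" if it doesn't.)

2

Round 1 — Ana adopts the app (initial).
Round 2 — checking thresholds:
  Ben: 1 of 2 neighbours < 2, holds.
  Lee: 1 of 3 neighbours ≥ 1, adopts the app.
Round 3 — checking thresholds:
  Ben: 2 of 2 neighbours ≥ 2, adopts the app.
  Omar: 1 of 3 neighbours < 3, holds.
Round 4 — no new adoptions; cascade stops.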